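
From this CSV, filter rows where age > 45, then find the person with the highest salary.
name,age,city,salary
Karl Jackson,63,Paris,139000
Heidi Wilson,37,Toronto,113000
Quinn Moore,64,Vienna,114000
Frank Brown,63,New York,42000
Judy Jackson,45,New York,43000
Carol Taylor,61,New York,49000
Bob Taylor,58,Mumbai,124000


Filter: age > 45
Sort by: salary (descending)

Filtered records (5):
  Karl Jackson, age 63, salary $139000
  Bob Taylor, age 58, salary $124000
  Quinn Moore, age 64, salary $114000
  Carol Taylor, age 61, salary $49000
  Frank Brown, age 63, salary $42000

Highest salary: Karl Jackson ($139000)

Karl Jackson


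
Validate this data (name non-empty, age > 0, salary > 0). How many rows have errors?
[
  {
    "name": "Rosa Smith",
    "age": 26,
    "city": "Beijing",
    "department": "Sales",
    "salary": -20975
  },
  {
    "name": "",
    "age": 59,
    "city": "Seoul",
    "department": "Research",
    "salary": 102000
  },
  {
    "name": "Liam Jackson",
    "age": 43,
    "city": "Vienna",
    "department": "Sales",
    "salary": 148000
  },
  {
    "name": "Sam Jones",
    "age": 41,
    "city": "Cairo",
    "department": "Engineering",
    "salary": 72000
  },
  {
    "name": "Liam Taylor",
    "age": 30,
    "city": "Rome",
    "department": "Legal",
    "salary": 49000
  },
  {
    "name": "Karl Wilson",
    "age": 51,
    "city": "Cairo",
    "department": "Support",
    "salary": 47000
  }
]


Validating 6 records:
Rules: name non-empty, age > 0, salary > 0

  Row 1 (Rosa Smith): negative salary: -20975
  Row 2 (???): empty name
  Row 3 (Liam Jackson): OK
  Row 4 (Sam Jones): OK
  Row 5 (Liam Taylor): OK
  Row 6 (Karl Wilson): OK

Total errors: 2

2 errors


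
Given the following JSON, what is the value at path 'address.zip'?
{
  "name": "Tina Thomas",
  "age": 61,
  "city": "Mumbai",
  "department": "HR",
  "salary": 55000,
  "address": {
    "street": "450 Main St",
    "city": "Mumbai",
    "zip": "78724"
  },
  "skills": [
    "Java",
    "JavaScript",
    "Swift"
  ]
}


Query: address.zip
Path: address -> zip
Value: 78724

78724


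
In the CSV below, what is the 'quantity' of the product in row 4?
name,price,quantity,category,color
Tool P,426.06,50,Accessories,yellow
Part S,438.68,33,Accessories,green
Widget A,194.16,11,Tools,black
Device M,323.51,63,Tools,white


Query: Row 4 ('Device M'), column 'quantity'
Value: 63

63


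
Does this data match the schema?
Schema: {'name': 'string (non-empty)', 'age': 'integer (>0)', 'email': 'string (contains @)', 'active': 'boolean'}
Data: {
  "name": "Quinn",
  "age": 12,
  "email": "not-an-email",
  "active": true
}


Validating each field against schema:
  name: OK (non-empty string)
  age: OK (positive integer)
  email: FAIL ("not-an-email" does not contain @)
  active: OK (boolean)

Result: INVALID (1 error: email)

INVALID (1 error: email)


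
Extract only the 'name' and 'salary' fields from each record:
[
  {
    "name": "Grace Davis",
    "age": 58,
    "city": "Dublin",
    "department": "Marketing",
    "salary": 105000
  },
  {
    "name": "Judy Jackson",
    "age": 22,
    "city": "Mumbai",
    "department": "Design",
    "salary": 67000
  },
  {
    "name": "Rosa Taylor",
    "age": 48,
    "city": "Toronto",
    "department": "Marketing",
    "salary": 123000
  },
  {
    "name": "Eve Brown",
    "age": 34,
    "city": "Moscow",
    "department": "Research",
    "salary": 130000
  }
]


Original: 4 records with fields: name, age, city, department, salary
Keep: ['name', 'salary']
Drop: ['age', 'city', 'department']
Result: 4 records, 2 fields each

[
  {
    "name": "Grace Davis",
    "salary": 105000
  },
  {
    "name": "Judy Jackson",
    "salary": 67000
  },
  {
    "name": "Rosa Taylor",
    "salary": 123000
  },
  {
    "name": "Eve Brown",
    "salary": 130000
  }
]


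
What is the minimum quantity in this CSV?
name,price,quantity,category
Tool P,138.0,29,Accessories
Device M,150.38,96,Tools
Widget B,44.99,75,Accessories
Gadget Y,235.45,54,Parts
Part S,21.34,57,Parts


Computing minimum quantity:
Values: [29, 96, 75, 54, 57]
Min = 29

29


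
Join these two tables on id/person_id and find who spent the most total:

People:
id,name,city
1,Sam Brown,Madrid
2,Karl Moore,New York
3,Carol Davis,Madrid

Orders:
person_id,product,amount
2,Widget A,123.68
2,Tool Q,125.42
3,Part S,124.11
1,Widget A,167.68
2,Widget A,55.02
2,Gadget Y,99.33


Join on: people.id = orders.person_id

Joined rows:
  Karl Moore (New York) bought Widget A for $123.68
  Karl Moore (New York) bought Tool Q for $125.42
  Carol Davis (Madrid) bought Part S for $124.11
  Sam Brown (Madrid) bought Widget A for $167.68
  Karl Moore (New York) bought Widget A for $55.02
  Karl Moore (New York) bought Gadget Y for $99.33

Total per person:
  Karl Moore: $403.45
  Sam Brown: $167.68
  Carol Davis: $124.11

Top spender: Karl Moore ($403.45)

Karl Moore ($403.45)


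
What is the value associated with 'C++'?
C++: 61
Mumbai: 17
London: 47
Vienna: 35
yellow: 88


Looking up key 'C++'
Value: 61

61


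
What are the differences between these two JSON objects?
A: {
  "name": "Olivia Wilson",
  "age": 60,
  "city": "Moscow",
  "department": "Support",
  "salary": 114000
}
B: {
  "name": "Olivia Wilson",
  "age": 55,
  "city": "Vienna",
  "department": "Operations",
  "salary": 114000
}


Comparing each field (in key order):
  name: same
  age: DIFFERENT
  city: DIFFERENT
  department: DIFFERENT
  salary: same
Differences:
  age: 60 -> 55
  city: Moscow -> Vienna
  department: Support -> Operations

3 field(s) changed

3 changes: age, city, department


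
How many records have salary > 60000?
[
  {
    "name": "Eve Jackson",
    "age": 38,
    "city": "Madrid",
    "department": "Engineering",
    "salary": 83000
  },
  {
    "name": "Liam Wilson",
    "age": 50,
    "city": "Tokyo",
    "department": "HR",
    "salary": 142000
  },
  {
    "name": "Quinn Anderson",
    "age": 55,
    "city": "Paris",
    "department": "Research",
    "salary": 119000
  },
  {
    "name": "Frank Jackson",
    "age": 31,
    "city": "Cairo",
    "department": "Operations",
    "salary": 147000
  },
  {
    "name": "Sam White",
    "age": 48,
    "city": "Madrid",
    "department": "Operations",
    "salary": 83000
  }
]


Data: 5 records
Condition: salary > 60000

Checking each record:
  Eve Jackson: 83000 MATCH
  Liam Wilson: 142000 MATCH
  Quinn Anderson: 119000 MATCH
  Frank Jackson: 147000 MATCH
  Sam White: 83000 MATCH

Count: 5

5


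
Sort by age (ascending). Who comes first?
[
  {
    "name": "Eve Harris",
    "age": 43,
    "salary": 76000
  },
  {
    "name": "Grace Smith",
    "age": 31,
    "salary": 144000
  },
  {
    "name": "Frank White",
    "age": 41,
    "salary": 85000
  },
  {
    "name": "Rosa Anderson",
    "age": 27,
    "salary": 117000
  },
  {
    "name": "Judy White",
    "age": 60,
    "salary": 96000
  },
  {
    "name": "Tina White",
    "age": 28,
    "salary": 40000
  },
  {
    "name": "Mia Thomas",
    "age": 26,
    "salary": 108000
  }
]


Sort by: age (ascending)

Sorted order:
  1. Mia Thomas (age = 26)
  2. Rosa Anderson (age = 27)
  3. Tina White (age = 28)
  4. Grace Smith (age = 31)
  5. Frank White (age = 41)
  6. Eve Harris (age = 43)
  7. Judy White (age = 60)

First: Mia Thomas

Mia Thomas


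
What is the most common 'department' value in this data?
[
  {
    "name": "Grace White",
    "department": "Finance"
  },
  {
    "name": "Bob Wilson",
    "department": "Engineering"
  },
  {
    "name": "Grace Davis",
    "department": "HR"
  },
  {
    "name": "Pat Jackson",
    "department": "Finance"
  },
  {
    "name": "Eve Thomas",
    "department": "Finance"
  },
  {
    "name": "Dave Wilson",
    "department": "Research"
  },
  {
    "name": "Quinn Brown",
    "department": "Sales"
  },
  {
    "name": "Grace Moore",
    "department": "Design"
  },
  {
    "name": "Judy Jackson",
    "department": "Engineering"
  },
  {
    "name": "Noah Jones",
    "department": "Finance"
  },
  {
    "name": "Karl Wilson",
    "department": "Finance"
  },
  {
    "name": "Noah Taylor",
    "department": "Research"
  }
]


Counting 'department' values across 12 records:

  Finance: 5 #####
  Engineering: 2 ##
  Research: 2 ##
  HR: 1 #
  Sales: 1 #
  Design: 1 #

Most common: Finance (5 times)

Finance (5 times)


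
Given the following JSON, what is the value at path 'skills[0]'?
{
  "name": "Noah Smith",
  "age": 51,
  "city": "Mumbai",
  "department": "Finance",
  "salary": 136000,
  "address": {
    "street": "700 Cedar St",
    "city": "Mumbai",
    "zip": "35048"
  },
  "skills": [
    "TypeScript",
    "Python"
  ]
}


Query: skills[0]
Path: skills -> first element
Value: TypeScript

TypeScript


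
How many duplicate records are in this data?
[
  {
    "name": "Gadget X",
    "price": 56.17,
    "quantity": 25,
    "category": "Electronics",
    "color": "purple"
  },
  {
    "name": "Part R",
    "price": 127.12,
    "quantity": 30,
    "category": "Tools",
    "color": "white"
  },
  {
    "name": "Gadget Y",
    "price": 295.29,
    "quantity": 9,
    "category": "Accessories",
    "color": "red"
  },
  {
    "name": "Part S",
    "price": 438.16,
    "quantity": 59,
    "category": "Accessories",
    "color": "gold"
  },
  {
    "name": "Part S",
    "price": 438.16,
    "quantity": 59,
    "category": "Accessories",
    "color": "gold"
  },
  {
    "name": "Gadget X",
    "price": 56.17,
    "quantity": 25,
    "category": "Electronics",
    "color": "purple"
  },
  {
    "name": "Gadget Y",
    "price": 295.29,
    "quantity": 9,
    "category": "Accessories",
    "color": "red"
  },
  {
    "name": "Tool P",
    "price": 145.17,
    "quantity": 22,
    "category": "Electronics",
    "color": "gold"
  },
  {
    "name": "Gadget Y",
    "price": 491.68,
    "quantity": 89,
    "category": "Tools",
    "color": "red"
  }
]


Checking 9 records for duplicates:

  Row 1: Gadget X ($56.17, qty 25)
  Row 2: Part R ($127.12, qty 30)
  Row 3: Gadget Y ($295.29, qty 9)
  Row 4: Part S ($438.16, qty 59)
  Row 5: Part S ($438.16, qty 59) <-- DUPLICATE
  Row 6: Gadget X ($56.17, qty 25) <-- DUPLICATE
  Row 7: Gadget Y ($295.29, qty 9) <-- DUPLICATE
  Row 8: Tool P ($145.17, qty 22)
  Row 9: Gadget Y ($491.68, qty 89)

Duplicates found: 3
Unique records: 6

3 duplicates, 6 unique


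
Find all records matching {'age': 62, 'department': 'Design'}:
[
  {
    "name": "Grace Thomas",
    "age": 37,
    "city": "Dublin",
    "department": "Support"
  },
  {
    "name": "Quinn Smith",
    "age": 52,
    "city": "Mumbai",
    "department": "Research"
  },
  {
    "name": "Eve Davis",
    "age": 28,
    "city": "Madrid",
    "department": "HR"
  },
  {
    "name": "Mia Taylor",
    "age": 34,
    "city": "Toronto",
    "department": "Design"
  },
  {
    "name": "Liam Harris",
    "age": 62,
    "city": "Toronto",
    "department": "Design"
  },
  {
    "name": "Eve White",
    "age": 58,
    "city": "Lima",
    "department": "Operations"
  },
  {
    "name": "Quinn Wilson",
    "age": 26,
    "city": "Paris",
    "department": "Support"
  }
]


Search criteria: {'age': 62, 'department': 'Design'}

Checking 7 records:
  Grace Thomas: {age: 37, department: Support}
  Quinn Smith: {age: 52, department: Research}
  Eve Davis: {age: 28, department: HR}
  Mia Taylor: {age: 34, department: Design}
  Liam Harris: {age: 62, department: Design} <-- MATCH
  Eve White: {age: 58, department: Operations}
  Quinn Wilson: {age: 26, department: Support}

Matches: ["Liam Harris"]

["Liam Harris"]


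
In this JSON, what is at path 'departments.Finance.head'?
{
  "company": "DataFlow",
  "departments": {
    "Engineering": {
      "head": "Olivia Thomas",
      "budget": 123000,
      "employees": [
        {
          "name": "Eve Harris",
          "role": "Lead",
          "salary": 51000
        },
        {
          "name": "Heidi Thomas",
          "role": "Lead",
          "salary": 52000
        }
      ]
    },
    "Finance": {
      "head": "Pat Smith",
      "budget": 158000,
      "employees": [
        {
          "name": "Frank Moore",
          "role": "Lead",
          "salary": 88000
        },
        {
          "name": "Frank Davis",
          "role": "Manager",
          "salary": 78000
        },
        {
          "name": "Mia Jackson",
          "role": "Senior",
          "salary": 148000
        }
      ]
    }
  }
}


Path: departments.Finance.head

Navigate:
  -> departments
  -> Finance
  -> head = 'Pat Smith'

Pat Smith


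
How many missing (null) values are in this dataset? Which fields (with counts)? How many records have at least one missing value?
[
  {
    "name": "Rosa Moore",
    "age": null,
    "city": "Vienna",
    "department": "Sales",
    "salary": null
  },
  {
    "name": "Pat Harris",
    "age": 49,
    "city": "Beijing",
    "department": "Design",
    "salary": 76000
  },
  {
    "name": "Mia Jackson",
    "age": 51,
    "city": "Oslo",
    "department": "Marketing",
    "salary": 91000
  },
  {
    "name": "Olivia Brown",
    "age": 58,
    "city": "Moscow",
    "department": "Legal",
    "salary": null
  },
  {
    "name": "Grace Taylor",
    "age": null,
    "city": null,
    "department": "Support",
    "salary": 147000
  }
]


Checking for missing (null) values in 5 records:

  Rosa Moore: age, salary
  Pat Harris: complete
  Mia Jackson: complete
  Olivia Brown: salary
  Grace Taylor: age, city

Per field:
  name: 0 missing
  age: 2 missing
  city: 1 missing
  department: 0 missing
  salary: 2 missing

Total missing values: 5
Records with any missing: 3

5 missing values (age: 2, city: 1, salary: 2); 3 incomplete records


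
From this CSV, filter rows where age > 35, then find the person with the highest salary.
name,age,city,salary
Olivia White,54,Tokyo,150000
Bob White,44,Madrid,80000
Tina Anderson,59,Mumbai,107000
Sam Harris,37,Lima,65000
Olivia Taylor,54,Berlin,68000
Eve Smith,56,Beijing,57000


Filter: age > 35
Sort by: salary (descending)

Filtered records (6):
  Olivia White, age 54, salary $150000
  Tina Anderson, age 59, salary $107000
  Bob White, age 44, salary $80000
  Olivia Taylor, age 54, salary $68000
  Sam Harris, age 37, salary $65000
  Eve Smith, age 56, salary $57000

Highest salary: Olivia White ($150000)

Olivia White


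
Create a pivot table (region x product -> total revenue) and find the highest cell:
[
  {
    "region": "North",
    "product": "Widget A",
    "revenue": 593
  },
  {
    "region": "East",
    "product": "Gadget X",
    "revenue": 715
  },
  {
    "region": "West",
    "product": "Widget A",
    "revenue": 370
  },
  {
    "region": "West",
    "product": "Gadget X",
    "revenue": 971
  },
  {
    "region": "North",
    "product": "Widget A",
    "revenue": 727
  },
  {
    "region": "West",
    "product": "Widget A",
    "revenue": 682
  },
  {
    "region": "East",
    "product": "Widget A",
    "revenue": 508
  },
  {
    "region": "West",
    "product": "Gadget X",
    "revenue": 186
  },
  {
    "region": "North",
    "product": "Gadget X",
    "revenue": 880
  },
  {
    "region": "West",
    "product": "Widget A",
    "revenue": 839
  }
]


Pivot: region (rows) x product (columns) -> total revenue

     Gadget X      Widget A    
East           715           508  
North          880          1320  
West          1157          1891  

Highest: West / Widget A = $1891

West / Widget A = $1891


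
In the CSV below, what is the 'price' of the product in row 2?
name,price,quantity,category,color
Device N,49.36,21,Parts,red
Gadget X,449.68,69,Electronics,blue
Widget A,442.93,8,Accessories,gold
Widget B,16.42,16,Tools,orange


Query: Row 2 ('Gadget X'), column 'price'
Value: 449.68

449.68


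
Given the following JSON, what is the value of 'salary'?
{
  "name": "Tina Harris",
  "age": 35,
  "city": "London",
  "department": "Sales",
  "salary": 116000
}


Looking up field 'salary'
Value: 116000

116000


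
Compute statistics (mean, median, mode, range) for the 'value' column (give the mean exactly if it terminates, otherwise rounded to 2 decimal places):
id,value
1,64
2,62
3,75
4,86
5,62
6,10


Data: [64, 62, 75, 86, 62, 10]
Count: 6
Sum: 359
Mean: 359/6 ≈ 59.83 (rounded to 2 decimal places)
Sorted: [10, 62, 62, 64, 75, 86]
Median: 63.0
Mode: 62 (2 times)
Range: 86 - 10 = 76
Min: 10, Max: 86

mean≈59.83, median=63.0, mode=62, range=76


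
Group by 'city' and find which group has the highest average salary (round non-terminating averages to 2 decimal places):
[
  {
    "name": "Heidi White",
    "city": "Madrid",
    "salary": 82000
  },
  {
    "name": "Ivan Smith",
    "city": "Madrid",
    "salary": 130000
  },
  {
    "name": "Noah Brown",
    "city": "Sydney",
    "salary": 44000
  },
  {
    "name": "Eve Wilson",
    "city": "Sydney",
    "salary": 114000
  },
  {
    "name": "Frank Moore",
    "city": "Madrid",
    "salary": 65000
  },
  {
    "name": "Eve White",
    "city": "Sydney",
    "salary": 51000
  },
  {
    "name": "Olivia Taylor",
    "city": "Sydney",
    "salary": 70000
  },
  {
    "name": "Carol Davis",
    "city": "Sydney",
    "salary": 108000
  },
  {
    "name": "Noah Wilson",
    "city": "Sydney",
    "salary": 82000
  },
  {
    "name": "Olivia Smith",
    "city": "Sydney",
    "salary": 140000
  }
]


Group by: city

Groups:
  Madrid: 3 people, avg salary = 277000/3 ≈ $92333.33
  Sydney: 7 people, avg salary = 609000/7 = $87000

Highest average salary: Madrid (≈$92333.33)

Madrid (≈$92333.33)


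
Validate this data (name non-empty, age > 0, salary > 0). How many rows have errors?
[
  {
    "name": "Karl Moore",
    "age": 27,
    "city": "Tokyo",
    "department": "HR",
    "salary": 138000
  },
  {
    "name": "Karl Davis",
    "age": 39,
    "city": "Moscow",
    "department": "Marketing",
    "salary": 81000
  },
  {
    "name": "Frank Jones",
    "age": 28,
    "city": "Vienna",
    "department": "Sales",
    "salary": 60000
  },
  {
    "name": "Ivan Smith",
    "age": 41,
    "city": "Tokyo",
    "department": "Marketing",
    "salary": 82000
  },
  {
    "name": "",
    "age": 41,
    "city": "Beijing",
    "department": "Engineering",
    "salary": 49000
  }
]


Validating 5 records:
Rules: name non-empty, age > 0, salary > 0

  Row 1 (Karl Moore): OK
  Row 2 (Karl Davis): OK
  Row 3 (Frank Jones): OK
  Row 4 (Ivan Smith): OK
  Row 5 (???): empty name

Total errors: 1

1 errors


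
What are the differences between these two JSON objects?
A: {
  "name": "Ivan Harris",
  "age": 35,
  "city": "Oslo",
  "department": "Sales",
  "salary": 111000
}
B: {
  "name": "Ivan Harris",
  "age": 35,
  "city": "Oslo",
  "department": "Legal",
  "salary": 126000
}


Comparing each field (in key order):
  name: same
  age: same
  city: same
  department: DIFFERENT
  salary: DIFFERENT
Differences:
  department: Sales -> Legal
  salary: 111000 -> 126000

2 field(s) changed

2 changes: department, salary


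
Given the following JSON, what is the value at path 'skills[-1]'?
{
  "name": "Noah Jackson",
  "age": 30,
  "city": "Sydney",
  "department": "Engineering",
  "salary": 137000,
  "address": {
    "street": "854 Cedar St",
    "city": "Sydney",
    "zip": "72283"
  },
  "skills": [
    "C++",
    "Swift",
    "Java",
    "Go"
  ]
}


Query: skills[-1]
Path: skills -> last element
Value: Go

Go


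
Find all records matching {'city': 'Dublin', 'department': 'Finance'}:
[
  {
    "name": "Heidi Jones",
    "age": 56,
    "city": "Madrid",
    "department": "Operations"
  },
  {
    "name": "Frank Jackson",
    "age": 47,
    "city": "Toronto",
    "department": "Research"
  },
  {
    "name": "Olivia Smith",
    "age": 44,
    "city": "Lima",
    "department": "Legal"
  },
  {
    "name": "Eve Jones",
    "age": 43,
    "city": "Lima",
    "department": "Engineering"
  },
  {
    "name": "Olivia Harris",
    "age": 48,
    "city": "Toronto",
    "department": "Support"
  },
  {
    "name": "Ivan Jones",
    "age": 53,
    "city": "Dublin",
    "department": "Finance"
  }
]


Search criteria: {'city': 'Dublin', 'department': 'Finance'}

Checking 6 records:
  Heidi Jones: {city: Madrid, department: Operations}
  Frank Jackson: {city: Toronto, department: Research}
  Olivia Smith: {city: Lima, department: Legal}
  Eve Jones: {city: Lima, department: Engineering}
  Olivia Harris: {city: Toronto, department: Support}
  Ivan Jones: {city: Dublin, department: Finance} <-- MATCH

Matches: ["Ivan Jones"]

["Ivan Jones"]


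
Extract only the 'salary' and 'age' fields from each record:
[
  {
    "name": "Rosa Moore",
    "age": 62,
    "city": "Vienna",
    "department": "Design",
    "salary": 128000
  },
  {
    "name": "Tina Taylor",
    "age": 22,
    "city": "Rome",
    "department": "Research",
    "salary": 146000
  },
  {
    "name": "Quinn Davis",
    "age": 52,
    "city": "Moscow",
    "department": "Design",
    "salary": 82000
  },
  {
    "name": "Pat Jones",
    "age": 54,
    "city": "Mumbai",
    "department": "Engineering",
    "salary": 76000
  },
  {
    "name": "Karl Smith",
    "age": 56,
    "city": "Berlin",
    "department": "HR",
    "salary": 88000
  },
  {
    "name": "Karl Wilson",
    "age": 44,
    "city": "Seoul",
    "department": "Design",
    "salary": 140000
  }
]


Original: 6 records with fields: name, age, city, department, salary
Keep: ['salary', 'age']
Drop: ['name', 'city', 'department']
Result: 6 records, 2 fields each

[
  {
    "salary": 128000,
    "age": 62
  },
  {
    "salary": 146000,
    "age": 22
  },
  {
    "salary": 82000,
    "age": 52
  },
  {
    "salary": 76000,
    "age": 54
  },
  {
    "salary": 88000,
    "age": 56
  },
  {
    "salary": 140000,
    "age": 44
  }
]


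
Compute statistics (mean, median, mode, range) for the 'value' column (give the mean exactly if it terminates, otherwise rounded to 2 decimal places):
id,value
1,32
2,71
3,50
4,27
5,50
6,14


Data: [32, 71, 50, 27, 50, 14]
Count: 6
Sum: 244
Mean: 244/6 ≈ 40.67 (rounded to 2 decimal places)
Sorted: [14, 27, 32, 50, 50, 71]
Median: 41.0
Mode: 50 (2 times)
Range: 71 - 14 = 57
Min: 14, Max: 71

mean≈40.67, median=41.0, mode=50, range=57


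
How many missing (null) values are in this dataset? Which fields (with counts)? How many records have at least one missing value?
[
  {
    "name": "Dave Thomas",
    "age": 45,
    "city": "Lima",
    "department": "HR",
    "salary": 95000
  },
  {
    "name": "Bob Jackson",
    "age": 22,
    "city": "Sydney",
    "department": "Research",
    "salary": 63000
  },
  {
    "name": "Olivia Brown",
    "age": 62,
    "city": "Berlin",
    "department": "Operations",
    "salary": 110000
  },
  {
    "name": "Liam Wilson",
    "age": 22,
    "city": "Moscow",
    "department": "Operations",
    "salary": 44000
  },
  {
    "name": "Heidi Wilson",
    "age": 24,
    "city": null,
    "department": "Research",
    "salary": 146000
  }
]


Checking for missing (null) values in 5 records:

  Dave Thomas: complete
  Bob Jackson: complete
  Olivia Brown: complete
  Liam Wilson: complete
  Heidi Wilson: city

Per field:
  name: 0 missing
  age: 0 missing
  city: 1 missing
  department: 0 missing
  salary: 0 missing

Total missing values: 1
Records with any missing: 1

1 missing values (city: 1); 1 incomplete records


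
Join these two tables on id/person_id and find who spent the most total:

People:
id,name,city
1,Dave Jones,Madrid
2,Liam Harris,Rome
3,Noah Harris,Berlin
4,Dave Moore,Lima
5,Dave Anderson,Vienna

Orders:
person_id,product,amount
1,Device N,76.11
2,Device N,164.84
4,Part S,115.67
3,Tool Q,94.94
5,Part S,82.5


Join on: people.id = orders.person_id

Joined rows:
  Dave Jones (Madrid) bought Device N for $76.11
  Liam Harris (Rome) bought Device N for $164.84
  Dave Moore (Lima) bought Part S for $115.67
  Noah Harris (Berlin) bought Tool Q for $94.94
  Dave Anderson (Vienna) bought Part S for $82.5

Total per person:
  Liam Harris: $164.84
  Dave Moore: $115.67
  Noah Harris: $94.94
  Dave Anderson: $82.50
  Dave Jones: $76.11

Top spender: Liam Harris ($164.84)

Liam Harris ($164.84)


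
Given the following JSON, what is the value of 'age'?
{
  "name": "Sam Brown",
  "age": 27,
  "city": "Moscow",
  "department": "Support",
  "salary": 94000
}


Looking up field 'age'
Value: 27

27


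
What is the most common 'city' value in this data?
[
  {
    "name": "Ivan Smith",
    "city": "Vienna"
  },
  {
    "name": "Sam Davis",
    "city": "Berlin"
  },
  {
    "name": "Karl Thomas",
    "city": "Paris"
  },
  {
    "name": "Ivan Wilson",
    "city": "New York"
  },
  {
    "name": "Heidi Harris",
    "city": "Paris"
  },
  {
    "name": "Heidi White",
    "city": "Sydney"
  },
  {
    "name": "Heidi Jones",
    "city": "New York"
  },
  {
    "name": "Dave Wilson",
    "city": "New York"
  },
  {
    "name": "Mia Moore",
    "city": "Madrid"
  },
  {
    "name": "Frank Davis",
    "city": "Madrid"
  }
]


Counting 'city' values across 10 records:

  New York: 3 ###
  Paris: 2 ##
  Madrid: 2 ##
  Vienna: 1 #
  Berlin: 1 #
  Sydney: 1 #

Most common: New York (3 times)

New York (3 times)


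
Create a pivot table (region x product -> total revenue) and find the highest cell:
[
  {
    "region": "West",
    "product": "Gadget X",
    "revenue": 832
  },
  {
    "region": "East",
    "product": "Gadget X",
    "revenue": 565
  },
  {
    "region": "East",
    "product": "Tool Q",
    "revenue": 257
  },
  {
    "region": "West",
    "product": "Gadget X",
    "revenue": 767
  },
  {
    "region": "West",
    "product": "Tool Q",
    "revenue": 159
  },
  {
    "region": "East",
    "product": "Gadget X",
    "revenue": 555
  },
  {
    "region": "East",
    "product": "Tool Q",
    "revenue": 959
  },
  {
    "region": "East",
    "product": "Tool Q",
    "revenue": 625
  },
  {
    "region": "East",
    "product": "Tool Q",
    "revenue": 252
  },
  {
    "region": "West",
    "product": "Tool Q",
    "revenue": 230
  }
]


Pivot: region (rows) x product (columns) -> total revenue

     Gadget X      Tool Q      
East          1120          2093  
West          1599           389  

Highest: East / Tool Q = $2093

East / Tool Q = $2093


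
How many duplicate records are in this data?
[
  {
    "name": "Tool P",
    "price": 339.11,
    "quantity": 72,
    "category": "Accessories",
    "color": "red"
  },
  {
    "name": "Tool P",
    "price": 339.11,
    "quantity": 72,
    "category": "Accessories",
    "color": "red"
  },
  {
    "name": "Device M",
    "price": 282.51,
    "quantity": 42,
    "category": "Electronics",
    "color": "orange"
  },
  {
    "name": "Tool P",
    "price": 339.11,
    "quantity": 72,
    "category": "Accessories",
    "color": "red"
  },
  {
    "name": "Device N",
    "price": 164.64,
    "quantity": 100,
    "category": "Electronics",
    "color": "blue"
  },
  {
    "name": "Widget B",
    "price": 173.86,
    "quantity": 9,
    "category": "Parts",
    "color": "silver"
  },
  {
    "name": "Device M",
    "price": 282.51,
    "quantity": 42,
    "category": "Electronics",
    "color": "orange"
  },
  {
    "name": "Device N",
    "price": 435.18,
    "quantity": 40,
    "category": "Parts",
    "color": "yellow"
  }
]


Checking 8 records for duplicates:

  Row 1: Tool P ($339.11, qty 72)
  Row 2: Tool P ($339.11, qty 72) <-- DUPLICATE
  Row 3: Device M ($282.51, qty 42)
  Row 4: Tool P ($339.11, qty 72) <-- DUPLICATE
  Row 5: Device N ($164.64, qty 100)
  Row 6: Widget B ($173.86, qty 9)
  Row 7: Device M ($282.51, qty 42) <-- DUPLICATE
  Row 8: Device N ($435.18, qty 40)

Duplicates found: 3
Unique records: 5

3 duplicates, 5 unique


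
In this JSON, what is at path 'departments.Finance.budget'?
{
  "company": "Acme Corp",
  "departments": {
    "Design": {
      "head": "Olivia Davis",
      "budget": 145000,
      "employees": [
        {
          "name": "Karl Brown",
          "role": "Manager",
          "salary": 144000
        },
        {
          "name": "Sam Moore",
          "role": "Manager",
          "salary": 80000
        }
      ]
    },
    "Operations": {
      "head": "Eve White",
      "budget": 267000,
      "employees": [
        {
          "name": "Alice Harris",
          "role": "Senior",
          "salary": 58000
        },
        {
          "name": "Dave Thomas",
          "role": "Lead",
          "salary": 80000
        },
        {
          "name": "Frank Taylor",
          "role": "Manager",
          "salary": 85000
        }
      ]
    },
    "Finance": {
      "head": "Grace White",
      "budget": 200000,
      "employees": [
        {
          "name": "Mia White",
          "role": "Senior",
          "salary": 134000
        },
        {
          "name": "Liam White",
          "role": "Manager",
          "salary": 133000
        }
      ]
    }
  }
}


Path: departments.Finance.budget

Navigate:
  -> departments
  -> Finance
  -> budget = 200000

200000


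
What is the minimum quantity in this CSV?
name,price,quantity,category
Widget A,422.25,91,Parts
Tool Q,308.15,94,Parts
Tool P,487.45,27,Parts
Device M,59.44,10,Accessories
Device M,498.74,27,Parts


Computing minimum quantity:
Values: [91, 94, 27, 10, 27]
Min = 10

10


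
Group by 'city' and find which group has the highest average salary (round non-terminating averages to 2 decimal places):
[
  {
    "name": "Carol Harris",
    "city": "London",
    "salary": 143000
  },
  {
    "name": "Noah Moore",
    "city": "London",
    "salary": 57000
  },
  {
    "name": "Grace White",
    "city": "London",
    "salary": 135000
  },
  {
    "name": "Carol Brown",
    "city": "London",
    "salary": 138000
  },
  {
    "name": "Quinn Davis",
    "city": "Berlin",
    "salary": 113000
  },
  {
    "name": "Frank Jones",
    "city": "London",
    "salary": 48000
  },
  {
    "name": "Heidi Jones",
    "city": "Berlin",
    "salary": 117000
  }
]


Group by: city

Groups:
  Berlin: 2 people, avg salary = 230000/2 = $115000
  London: 5 people, avg salary = 521000/5 = $104200

Highest average salary: Berlin ($115000)

Berlin ($115000)


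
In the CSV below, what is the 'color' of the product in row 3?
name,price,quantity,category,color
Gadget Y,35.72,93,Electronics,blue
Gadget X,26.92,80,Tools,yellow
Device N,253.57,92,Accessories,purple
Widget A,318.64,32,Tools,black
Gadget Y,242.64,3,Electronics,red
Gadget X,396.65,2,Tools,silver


Query: Row 3 ('Device N'), column 'color'
Value: purple

purple


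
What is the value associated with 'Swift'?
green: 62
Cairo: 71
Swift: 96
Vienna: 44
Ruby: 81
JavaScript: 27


Looking up key 'Swift'
Value: 96

96


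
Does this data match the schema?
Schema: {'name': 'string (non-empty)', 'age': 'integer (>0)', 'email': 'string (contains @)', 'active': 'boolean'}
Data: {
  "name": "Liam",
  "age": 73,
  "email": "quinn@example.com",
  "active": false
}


Validating each field against schema:
  name: OK (non-empty string)
  age: OK (positive integer)
  email: OK (string with @)
  active: OK (boolean)

Result: VALID

VALID


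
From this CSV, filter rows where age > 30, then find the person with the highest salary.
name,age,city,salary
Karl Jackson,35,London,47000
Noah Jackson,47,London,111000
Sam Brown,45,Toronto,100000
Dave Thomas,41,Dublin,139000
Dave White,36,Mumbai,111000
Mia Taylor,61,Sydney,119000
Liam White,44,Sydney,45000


Filter: age > 30
Sort by: salary (descending)

Filtered records (7):
  Dave Thomas, age 41, salary $139000
  Mia Taylor, age 61, salary $119000
  Noah Jackson, age 47, salary $111000
  Dave White, age 36, salary $111000
  Sam Brown, age 45, salary $100000
  Karl Jackson, age 35, salary $47000
  Liam White, age 44, salary $45000

Highest salary: Dave Thomas ($139000)

Dave Thomas


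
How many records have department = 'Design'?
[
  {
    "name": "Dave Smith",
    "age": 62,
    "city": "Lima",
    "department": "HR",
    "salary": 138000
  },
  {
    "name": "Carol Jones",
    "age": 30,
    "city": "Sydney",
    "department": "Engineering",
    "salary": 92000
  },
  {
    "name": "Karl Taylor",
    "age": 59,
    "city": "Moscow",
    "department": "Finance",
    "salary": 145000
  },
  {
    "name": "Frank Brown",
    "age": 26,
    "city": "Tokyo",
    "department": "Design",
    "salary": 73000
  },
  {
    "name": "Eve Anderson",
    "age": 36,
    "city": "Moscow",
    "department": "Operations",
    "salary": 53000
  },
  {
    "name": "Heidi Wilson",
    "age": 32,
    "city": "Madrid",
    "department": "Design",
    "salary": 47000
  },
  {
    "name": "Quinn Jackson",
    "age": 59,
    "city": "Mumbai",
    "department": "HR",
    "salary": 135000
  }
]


Data: 7 records
Condition: department = 'Design'

Checking each record:
  Dave Smith: HR
  Carol Jones: Engineering
  Karl Taylor: Finance
  Frank Brown: Design MATCH
  Eve Anderson: Operations
  Heidi Wilson: Design MATCH
  Quinn Jackson: HR

Count: 2

2


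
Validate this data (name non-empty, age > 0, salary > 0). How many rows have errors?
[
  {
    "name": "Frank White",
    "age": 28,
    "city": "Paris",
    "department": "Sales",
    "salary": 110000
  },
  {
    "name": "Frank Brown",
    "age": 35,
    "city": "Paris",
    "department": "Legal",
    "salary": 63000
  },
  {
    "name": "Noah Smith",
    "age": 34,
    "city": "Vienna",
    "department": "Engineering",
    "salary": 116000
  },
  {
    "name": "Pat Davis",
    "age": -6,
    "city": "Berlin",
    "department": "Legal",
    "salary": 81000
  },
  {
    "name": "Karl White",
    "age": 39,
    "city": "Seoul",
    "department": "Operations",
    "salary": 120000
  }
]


Validating 5 records:
Rules: name non-empty, age > 0, salary > 0

  Row 1 (Frank White): OK
  Row 2 (Frank Brown): OK
  Row 3 (Noah Smith): OK
  Row 4 (Pat Davis): negative age: -6
  Row 5 (Karl White): OK

Total errors: 1

1 errors


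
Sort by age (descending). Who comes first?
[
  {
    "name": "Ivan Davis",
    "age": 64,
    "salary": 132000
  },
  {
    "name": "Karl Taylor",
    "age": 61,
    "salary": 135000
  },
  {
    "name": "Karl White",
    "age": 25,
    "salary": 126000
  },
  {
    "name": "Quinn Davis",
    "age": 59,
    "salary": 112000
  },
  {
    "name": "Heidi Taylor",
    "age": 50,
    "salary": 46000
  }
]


Sort by: age (descending)

Sorted order:
  1. Ivan Davis (age = 64)
  2. Karl Taylor (age = 61)
  3. Quinn Davis (age = 59)
  4. Heidi Taylor (age = 50)
  5. Karl White (age = 25)

First: Ivan Davis

Ivan Davis


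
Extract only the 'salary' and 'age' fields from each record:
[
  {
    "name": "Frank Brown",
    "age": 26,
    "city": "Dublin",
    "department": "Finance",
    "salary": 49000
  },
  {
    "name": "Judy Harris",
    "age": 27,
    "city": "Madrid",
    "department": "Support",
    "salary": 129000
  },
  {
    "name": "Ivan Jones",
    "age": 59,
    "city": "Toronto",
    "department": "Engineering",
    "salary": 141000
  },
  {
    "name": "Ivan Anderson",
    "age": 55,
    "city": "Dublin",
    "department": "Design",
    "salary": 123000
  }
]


Original: 4 records with fields: name, age, city, department, salary
Keep: ['salary', 'age']
Drop: ['name', 'city', 'department']
Result: 4 records, 2 fields each

[
  {
    "salary": 49000,
    "age": 26
  },
  {
    "salary": 129000,
    "age": 27
  },
  {
    "salary": 141000,
    "age": 59
  },
  {
    "salary": 123000,
    "age": 55
  }
]


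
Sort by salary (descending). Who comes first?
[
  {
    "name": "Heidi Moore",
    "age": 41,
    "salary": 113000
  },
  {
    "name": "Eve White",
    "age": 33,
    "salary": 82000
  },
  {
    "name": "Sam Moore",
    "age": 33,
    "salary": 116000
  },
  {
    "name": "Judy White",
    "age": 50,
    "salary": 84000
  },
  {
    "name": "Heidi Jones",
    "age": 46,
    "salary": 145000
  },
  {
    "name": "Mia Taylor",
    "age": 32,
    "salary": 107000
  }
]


Sort by: salary (descending)

Sorted order:
  1. Heidi Jones (salary = 145000)
  2. Sam Moore (salary = 116000)
  3. Heidi Moore (salary = 113000)
  4. Mia Taylor (salary = 107000)
  5. Judy White (salary = 84000)
  6. Eve White (salary = 82000)

First: Heidi Jones

Heidi Jones


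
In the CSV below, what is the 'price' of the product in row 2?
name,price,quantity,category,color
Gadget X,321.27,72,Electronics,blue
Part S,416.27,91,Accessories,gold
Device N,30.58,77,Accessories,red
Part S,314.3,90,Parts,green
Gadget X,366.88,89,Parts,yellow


Query: Row 2 ('Part S'), column 'price'
Value: 416.27

416.27


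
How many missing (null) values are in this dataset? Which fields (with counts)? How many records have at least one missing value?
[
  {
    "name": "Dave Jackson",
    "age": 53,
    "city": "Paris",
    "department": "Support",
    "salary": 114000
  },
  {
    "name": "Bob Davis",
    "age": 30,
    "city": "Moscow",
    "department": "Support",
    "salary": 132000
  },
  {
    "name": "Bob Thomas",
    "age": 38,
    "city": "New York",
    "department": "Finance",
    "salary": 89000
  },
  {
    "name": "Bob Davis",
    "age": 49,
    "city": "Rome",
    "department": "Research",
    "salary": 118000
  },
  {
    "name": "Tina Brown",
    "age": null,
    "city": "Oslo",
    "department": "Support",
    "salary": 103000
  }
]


Checking for missing (null) values in 5 records:

  Dave Jackson: complete
  Bob Davis: complete
  Bob Thomas: complete
  Bob Davis: complete
  Tina Brown: age

Per field:
  name: 0 missing
  age: 1 missing
  city: 0 missing
  department: 0 missing
  salary: 0 missing

Total missing values: 1
Records with any missing: 1

1 missing values (age: 1); 1 incomplete records


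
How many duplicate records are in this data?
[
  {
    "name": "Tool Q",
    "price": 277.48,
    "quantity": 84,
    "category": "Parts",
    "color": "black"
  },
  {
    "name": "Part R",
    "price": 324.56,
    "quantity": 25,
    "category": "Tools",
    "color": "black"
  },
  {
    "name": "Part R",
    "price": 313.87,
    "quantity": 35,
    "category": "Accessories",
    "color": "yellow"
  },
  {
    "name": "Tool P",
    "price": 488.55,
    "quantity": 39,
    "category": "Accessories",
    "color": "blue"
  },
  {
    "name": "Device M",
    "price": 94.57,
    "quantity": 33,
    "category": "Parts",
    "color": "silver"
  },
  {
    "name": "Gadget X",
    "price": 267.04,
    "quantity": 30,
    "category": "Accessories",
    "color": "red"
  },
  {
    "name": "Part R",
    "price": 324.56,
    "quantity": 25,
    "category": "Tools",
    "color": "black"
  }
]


Checking 7 records for duplicates:

  Row 1: Tool Q ($277.48, qty 84)
  Row 2: Part R ($324.56, qty 25)
  Row 3: Part R ($313.87, qty 35)
  Row 4: Tool P ($488.55, qty 39)
  Row 5: Device M ($94.57, qty 33)
  Row 6: Gadget X ($267.04, qty 30)
  Row 7: Part R ($324.56, qty 25) <-- DUPLICATE

Duplicates found: 1
Unique records: 6

1 duplicates, 6 unique


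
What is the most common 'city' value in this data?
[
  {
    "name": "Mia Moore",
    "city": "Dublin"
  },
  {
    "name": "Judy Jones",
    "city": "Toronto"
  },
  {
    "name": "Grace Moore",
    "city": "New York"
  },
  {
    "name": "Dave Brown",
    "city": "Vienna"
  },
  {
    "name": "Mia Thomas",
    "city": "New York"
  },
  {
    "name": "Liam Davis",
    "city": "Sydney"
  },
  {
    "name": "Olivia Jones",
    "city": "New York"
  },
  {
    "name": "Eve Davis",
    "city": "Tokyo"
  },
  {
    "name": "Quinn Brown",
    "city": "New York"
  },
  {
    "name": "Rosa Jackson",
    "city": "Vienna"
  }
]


Counting 'city' values across 10 records:

  New York: 4 ####
  Vienna: 2 ##
  Dublin: 1 #
  Toronto: 1 #
  Sydney: 1 #
  Tokyo: 1 #

Most common: New York (4 times)

New York (4 times)


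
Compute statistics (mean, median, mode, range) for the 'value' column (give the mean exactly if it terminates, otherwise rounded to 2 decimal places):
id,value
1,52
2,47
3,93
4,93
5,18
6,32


Data: [52, 47, 93, 93, 18, 32]
Count: 6
Sum: 335
Mean: 335/6 ≈ 55.83 (rounded to 2 decimal places)
Sorted: [18, 32, 47, 52, 93, 93]
Median: 49.5
Mode: 93 (2 times)
Range: 93 - 18 = 75
Min: 18, Max: 93

mean≈55.83, median=49.5, mode=93, range=75


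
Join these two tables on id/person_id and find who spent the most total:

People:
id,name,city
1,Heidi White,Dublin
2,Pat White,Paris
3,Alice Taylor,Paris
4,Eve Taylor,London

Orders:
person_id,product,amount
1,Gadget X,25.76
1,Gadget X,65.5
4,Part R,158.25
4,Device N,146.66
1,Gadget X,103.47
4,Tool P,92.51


Join on: people.id = orders.person_id

Joined rows:
  Heidi White (Dublin) bought Gadget X for $25.76
  Heidi White (Dublin) bought Gadget X for $65.5
  Eve Taylor (London) bought Part R for $158.25
  Eve Taylor (London) bought Device N for $146.66
  Heidi White (Dublin) bought Gadget X for $103.47
  Eve Taylor (London) bought Tool P for $92.51

Total per person:
  Eve Taylor: $397.42
  Heidi White: $194.73

Top spender: Eve Taylor ($397.42)

Eve Taylor ($397.42)
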